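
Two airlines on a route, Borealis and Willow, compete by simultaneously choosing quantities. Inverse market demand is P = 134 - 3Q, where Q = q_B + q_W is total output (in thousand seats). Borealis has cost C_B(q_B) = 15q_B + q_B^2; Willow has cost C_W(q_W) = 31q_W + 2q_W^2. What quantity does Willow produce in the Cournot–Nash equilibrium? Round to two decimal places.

Borealis's profit: π_B = (134 - 3Q)q_B - (15q_B + q_B²). Setting ∂π_B/∂q_B = 0: 119 - 8q_B - 3(q_W) = 0.
Willow's profit: π_W = (134 - 3Q)q_W - (31q_W + 2q_W²). Setting ∂π_W/∂q_W = 0: 103 - 10q_W - 3(q_B) = 0.
Best responses: q_B = (119 - 3q_W)/8, q_W = (103 - 3q_B)/10.
Substituting one into the other gives q_B = 881/71 and q_W = 467/71.

6.58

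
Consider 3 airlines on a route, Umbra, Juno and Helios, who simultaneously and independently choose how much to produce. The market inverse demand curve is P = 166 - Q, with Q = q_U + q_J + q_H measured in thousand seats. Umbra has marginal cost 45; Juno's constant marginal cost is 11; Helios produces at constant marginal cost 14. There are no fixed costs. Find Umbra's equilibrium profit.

Umbra's profit: π_U = (166 - Q)q_U - (45q_U). Setting ∂π_U/∂q_U = 0: 121 - 2q_U - (q_J + q_H) = 0.
Juno's first-order condition: 155 - 2q_J - (q_U + q_H) = 0.
Helios's first-order condition: 152 - 2q_H - (q_U + q_J) = 0.
Summing all 3 equations gives 428 − 4Q = 0, hence Q = 107.
Back-substituting: q_U = (121 − 107) = 14, q_J = (155 − 107) = 48, q_H = (152 − 107) = 45.
Price P = 166 - 107 = 59.
Umbra's profit: (59 - 45)·14 = 196.

196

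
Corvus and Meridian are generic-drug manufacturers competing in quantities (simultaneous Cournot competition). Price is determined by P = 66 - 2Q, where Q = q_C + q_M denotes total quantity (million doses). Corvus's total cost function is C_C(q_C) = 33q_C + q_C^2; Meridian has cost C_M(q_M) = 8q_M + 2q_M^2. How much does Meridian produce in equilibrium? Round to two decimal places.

Corvus's profit: π_C = (66 - 2Q)q_C - (33q_C + q_C²). Setting ∂π_C/∂q_C = 0: 33 - 6q_C - 2(q_M) = 0.
Meridian's first-order condition: 58 - 8q_M - 2(q_C) = 0.
Best responses: q_C = (33 - 2q_M)/6, q_M = (58 - 2q_C)/8.
Solving the pair: q_C = 37/11, q_M = 141/22.

6.41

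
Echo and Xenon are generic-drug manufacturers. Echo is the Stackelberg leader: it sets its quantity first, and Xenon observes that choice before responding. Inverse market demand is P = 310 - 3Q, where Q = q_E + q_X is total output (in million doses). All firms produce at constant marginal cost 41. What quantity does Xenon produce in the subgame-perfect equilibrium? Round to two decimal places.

The follower Xenon best-responds to any q_E: π_X = (310 - 3Q)q_X - 41q_X.
∂π_X/∂q_X = 269 - 3q_E - 6q_X = 0 gives the reaction function q_X = (269 - 3q_E)/6.
The leader anticipates this reaction. Substituting into P = 310 - 3Q gives P = 351/2 - (3/2)q_E, so π_E = (351/2 - (3/2)q_E)q_E - 41q_E.
Maximising: ∂π_E/∂q_E = 269/2 - 3q_E = 0, giving q_E = 269/6.
Then q_X = (269 - 3·(269/6))/6 = 269/12.

22.42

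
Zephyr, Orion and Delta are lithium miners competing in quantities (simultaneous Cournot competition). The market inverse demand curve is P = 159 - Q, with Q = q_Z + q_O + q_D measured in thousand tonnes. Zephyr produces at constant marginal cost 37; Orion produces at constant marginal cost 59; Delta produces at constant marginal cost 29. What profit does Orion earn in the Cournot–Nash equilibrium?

Zephyr's profit: π_Z = (159 - Q)q_Z - (37q_Z). Setting ∂π_Z/∂q_Z = 0: 122 - 2q_Z - (q_O + q_D) = 0.
Orion's profit: π_O = (159 - Q)q_O - (59q_O). Setting ∂π_O/∂q_O = 0: 100 - 2q_O - (q_Z + q_D) = 0.
Delta's profit: π_D = (159 - Q)q_D - (29q_D). Setting ∂π_D/∂q_D = 0: 130 - 2q_D - (q_Z + q_O) = 0.
Adding the 3 first-order conditions: 352 − 4Q = 0, so Q = 88.
Back-substituting: q_Z = (122 − 88) = 34, q_O = (100 − 88) = 12, q_D = (130 − 88) = 42.
Price P = 159 - 88 = 71.
Orion's profit: (71 - 59)·12 = 144.

144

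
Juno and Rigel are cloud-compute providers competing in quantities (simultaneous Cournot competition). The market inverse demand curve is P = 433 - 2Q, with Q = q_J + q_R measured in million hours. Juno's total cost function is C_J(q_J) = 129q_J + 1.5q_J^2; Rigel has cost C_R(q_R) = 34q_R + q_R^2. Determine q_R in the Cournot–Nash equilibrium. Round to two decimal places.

57.50

Juno's profit: π_J = (433 - 2Q)q_J - (129q_J + (3/2)q_J²). Setting ∂π_J/∂q_J = 0: 304 - 7q_J - 2(q_R) = 0.
Rigel's profit: π_R = (433 - 2Q)q_R - (34q_R + q_R²). Setting ∂π_R/∂q_R = 0: 399 - 6q_R - 2(q_J) = 0.
Rearranging gives the reaction functions q_J = (304 - 2q_R)/7 and q_R = (399 - 2q_J)/6.
Substituting one into the other gives q_J = 27 and q_R = 115/2.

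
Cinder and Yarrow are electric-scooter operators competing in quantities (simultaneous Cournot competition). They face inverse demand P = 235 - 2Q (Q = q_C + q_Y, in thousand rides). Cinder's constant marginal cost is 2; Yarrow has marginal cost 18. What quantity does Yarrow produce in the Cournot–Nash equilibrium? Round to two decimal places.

Cinder's profit: π_C = (235 - 2Q)q_C - (2q_C). Setting ∂π_C/∂q_C = 0: 233 - 4q_C - 2(q_Y) = 0.
Yarrow's first-order condition: 217 - 4q_Y - 2(q_C) = 0.
So q_C = (233 - 2q_Y)/4 and q_Y = (217 - 2q_C)/4.
Solving the pair: q_C = 83/2, q_Y = 67/2.

33.50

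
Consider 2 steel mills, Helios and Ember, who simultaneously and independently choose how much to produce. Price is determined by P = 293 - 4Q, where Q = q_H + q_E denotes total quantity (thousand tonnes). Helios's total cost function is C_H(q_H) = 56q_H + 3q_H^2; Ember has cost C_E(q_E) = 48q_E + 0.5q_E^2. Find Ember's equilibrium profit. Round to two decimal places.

2291.03

Helios's profit: π_H = (293 - 4Q)q_H - (56q_H + 3q_H²). Setting ∂π_H/∂q_H = 0: 237 - 14q_H - 4(q_E) = 0.
Ember's first-order condition: 245 - 9q_E - 4(q_H) = 0.
Best responses: q_H = (237 - 4q_E)/14, q_E = (245 - 4q_H)/9.
Substituting one into the other gives q_H = 1153/110 and q_E = 1241/55.
Price P = 293 - 4·(727/22) = 1769/11.
Ember's profit: (1769/11)·(1241/55) - 48·(1241/55) - (1/2)(1241/55)² = 2291.0296.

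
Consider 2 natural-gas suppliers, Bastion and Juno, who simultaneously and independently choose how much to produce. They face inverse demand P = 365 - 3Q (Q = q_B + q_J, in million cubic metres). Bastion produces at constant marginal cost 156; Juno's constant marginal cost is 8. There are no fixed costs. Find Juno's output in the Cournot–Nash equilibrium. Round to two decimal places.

56.11

Bastion's profit: π_B = (365 - 3Q)q_B - (156q_B). Setting ∂π_B/∂q_B = 0: 209 - 6q_B - 3(q_J) = 0.
Juno's profit: π_J = (365 - 3Q)q_J - (8q_J). Setting ∂π_J/∂q_J = 0: 357 - 6q_J - 3(q_B) = 0.
Rearranging gives the reaction functions q_B = (209 - 3q_J)/6 and q_J = (357 - 3q_B)/6.
Substituting one into the other gives q_B = 61/9 and q_J = 505/9.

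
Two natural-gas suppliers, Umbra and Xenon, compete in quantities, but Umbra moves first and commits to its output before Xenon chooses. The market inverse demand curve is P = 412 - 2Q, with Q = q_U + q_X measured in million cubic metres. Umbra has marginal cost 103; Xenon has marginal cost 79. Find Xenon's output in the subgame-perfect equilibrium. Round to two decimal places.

47.63

The follower Xenon best-responds to any q_U: π_X = (412 - 2Q)q_X - 79q_X.
Setting the follower's marginal profit to zero, 333 - 2q_U - 4q_X = 0, i.e. q_X = (333 - 2q_U)/4.
The leader anticipates this reaction. Substituting into P = 412 - 2Q gives P = 491/2 - q_U, so π_U = (491/2 - q_U)q_U - 103q_U.
Maximising: ∂π_U/∂q_U = 285/2 - 2q_U = 0, giving q_U = 285/4.
Then q_X = (333 - 2·(285/4))/4 = 381/8.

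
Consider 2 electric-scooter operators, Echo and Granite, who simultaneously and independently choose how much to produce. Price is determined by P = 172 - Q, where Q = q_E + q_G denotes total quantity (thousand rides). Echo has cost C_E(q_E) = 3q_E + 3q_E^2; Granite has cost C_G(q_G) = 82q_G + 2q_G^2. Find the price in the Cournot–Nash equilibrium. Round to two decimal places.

Echo's profit: π_E = (172 - Q)q_E - (3q_E + 3q_E²). Setting ∂π_E/∂q_E = 0: 169 - 8q_E - (q_G) = 0.
Granite's profit: π_G = (172 - Q)q_G - (82q_G + 2q_G²). Setting ∂π_G/∂q_G = 0: 90 - 6q_G - (q_E) = 0.
Best responses: q_E = (169 - q_G)/8, q_G = (90 - q_E)/6.
Solving the pair: q_E = 924/47, q_G = 551/47.
Total output Q = 1475/47, so price P = 172 - 1475/47 = 140.6170.

140.62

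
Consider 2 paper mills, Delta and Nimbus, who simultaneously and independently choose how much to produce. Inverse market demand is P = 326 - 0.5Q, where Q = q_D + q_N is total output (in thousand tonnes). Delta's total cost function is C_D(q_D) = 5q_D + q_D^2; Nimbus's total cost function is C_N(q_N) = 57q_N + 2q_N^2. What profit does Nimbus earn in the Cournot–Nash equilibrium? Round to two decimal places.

Delta's profit: π_D = (326 - 0.5Q)q_D - (5q_D + q_D²). Setting ∂π_D/∂q_D = 0: 321 - 3q_D - (1/2)(q_N) = 0.
Nimbus's first-order condition: 269 - 5q_N - (1/2)(q_D) = 0.
Best responses: q_D = (321 - (1/2)q_N)/3, q_N = (269 - (1/2)q_D)/5.
Solving the pair: q_D = 99.6949, q_N = 43.8305.
Price P = 326 - (1/2)·143.5254 = 254.2373.
Nimbus's profit: 254.2373·43.8305 - 57·43.8305 - 2·43.8305² = 4802.7837.

4802.78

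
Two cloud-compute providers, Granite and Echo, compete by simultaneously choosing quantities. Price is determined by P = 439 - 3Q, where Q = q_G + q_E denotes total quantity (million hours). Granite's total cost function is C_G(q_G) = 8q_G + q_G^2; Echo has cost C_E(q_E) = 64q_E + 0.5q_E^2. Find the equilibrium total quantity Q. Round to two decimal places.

76.57

Granite's profit: π_G = (439 - 3Q)q_G - (8q_G + q_G²). Setting ∂π_G/∂q_G = 0: 431 - 8q_G - 3(q_E) = 0.
Echo's first-order condition: 375 - 7q_E - 3(q_G) = 0.
Rearranging gives the reaction functions q_G = (431 - 3q_E)/8 and q_E = (375 - 3q_G)/7.
Solving the pair: q_G = 1892/47, q_E = 1707/47.
Total output Q = 1892/47 + 1707/47 = 76.5745.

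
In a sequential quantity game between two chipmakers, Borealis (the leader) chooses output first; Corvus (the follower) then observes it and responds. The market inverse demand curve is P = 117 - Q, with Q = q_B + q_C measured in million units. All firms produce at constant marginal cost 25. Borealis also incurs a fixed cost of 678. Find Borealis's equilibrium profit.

Solve by backward induction. Given q_B, the follower Corvus maximises π_C = (117 - q_B - q_C)q_C - 25q_C.
∂π_C/∂q_C = 92 - q_B - 2q_C = 0 gives the reaction function q_C = (92 - q_B)/2.
The leader anticipates this reaction. Substituting into P = 117 - Q gives P = 71 - (1/2)q_B, so π_B = (71 - (1/2)q_B)q_B - 25q_B.
Maximising: ∂π_B/∂q_B = 46 - q_B = 0, giving q_B = 46.
Then q_C = (92 - 46)/2 = 23.
Price P = 117 - 69 = 48.
Borealis's profit: (48 - 25)·46 - 678 = 380.

380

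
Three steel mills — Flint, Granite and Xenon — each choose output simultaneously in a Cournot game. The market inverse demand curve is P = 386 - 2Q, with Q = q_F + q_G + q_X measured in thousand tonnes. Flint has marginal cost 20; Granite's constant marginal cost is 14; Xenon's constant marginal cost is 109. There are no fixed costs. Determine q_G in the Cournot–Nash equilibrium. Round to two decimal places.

59.13

Flint's profit: π_F = (386 - 2Q)q_F - (20q_F). Setting ∂π_F/∂q_F = 0: 366 - 4q_F - 2(q_G + q_X) = 0.
Granite's first-order condition: 372 - 4q_G - 2(q_F + q_X) = 0.
Xenon's profit: π_X = (386 - 2Q)q_X - (109q_X). Setting ∂π_X/∂q_X = 0: 277 - 4q_X - 2(q_F + q_G) = 0.
Adding the 3 first-order conditions: 1015 − 8Q = 0, so Q = 1015/8.
Back-substituting: q_F = (366 − 1015/4)/2 = 449/8, q_G = (372 − 1015/4)/2 = 473/8, q_X = (277 − 1015/4)/2 = 93/8.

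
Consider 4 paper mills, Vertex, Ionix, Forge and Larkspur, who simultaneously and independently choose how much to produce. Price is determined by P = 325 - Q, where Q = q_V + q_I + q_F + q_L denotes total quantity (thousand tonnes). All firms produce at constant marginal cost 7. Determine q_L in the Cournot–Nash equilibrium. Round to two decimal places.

A representative firm's profit is π_i = q_i(325 - Q) - 7q_i.
First-order condition (treating rivals' output as given): 318 - 2q_i - Σ_{j≠i} q_j = 0.
By symmetry each firm produces the same amount; substituting Σ_{j≠i} q_j = 3q_i yields q_i = 318/5.

63.60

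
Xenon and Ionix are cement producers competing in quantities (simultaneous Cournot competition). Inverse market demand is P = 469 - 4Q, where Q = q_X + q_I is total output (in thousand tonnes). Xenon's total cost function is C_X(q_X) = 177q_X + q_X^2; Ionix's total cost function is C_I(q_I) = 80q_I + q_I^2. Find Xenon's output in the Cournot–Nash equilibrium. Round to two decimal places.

16.24

Xenon's profit: π_X = (469 - 4Q)q_X - (177q_X + q_X²). Setting ∂π_X/∂q_X = 0: 292 - 10q_X - 4(q_I) = 0.
Ionix's first-order condition: 389 - 10q_I - 4(q_X) = 0.
Rearranging gives the reaction functions q_X = (292 - 4q_I)/10 and q_I = (389 - 4q_X)/10.
Substituting one into the other gives q_X = 341/21 and q_I = 1361/42.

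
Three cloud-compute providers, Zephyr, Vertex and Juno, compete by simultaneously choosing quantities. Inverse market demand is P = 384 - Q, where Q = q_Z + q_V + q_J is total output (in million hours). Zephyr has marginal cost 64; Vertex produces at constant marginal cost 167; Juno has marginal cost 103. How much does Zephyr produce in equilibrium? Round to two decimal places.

115.50

Zephyr's profit: π_Z = (384 - Q)q_Z - (64q_Z). Setting ∂π_Z/∂q_Z = 0: 320 - 2q_Z - (q_V + q_J) = 0.
Vertex's first-order condition: 217 - 2q_V - (q_Z + q_J) = 0.
Juno's first-order condition: 281 - 2q_J - (q_Z + q_V) = 0.
Summing all 3 equations gives 818 − 4Q = 0, hence Q = 409/2.
Back-substituting: q_Z = (320 − 409/2) = 231/2, q_V = (217 − 409/2) = 25/2, q_J = (281 − 409/2) = 153/2.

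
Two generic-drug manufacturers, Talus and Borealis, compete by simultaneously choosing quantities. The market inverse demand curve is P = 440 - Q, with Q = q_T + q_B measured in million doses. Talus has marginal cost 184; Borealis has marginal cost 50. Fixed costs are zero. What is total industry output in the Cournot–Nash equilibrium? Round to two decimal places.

Talus's profit: π_T = (440 - Q)q_T - (184q_T). Setting ∂π_T/∂q_T = 0: 256 - 2q_T - (q_B) = 0.
Borealis's profit: π_B = (440 - Q)q_B - (50q_B). Setting ∂π_B/∂q_B = 0: 390 - 2q_B - (q_T) = 0.
Best responses: q_T = (256 - q_B)/2, q_B = (390 - q_T)/2.
Solving the pair: q_T = 122/3, q_B = 524/3.
Total output Q = 122/3 + 524/3 = 646/3.

215.33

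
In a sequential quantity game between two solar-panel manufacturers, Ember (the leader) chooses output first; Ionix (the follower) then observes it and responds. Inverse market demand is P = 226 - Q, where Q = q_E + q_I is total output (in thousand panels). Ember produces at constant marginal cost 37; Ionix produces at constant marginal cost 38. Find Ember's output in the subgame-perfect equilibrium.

Solve by backward induction. Given q_E, the follower Ionix maximises π_I = (226 - q_E - q_I)q_I - 38q_I.
Follower FOC: 188 - q_E - 2q_I = 0, so q_I(q_E) = (188 - q_E)/2.
The leader anticipates this reaction. Substituting into P = 226 - Q gives P = 132 - (1/2)q_E, so π_E = (132 - (1/2)q_E)q_E - 37q_E.
Maximising: ∂π_E/∂q_E = 95 - q_E = 0, giving q_E = 95.
Then q_I = (188 - 95)/2 = 93/2.

95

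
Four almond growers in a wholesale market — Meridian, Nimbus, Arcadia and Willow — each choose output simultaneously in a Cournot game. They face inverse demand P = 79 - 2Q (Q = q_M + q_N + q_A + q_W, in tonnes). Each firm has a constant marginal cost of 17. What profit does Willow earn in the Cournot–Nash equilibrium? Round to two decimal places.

A representative firm's profit is π_i = q_i(79 - 2Q) - 17q_i.
First-order condition (treating rivals' output as given): 62 - 4q_i - 2·Σ_{j≠i} q_j = 0.
By symmetry each firm produces the same amount; substituting Σ_{j≠i} q_j = 3q_i yields q_i = 62/10 = 31/5.
Price P = 79 - 2·(124/5) = 147/5.
Willow's profit: (147/5 - 17)·(31/5) = 1922/25.

76.88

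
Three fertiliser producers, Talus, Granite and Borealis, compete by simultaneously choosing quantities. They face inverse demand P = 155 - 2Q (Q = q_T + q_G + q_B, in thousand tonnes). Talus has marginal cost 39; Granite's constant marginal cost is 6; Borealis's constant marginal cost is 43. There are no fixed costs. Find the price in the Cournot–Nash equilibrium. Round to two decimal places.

Talus's profit: π_T = (155 - 2Q)q_T - (39q_T). Setting ∂π_T/∂q_T = 0: 116 - 4q_T - 2(q_G + q_B) = 0.
Granite's first-order condition: 149 - 4q_G - 2(q_T + q_B) = 0.
Borealis's first-order condition: 112 - 4q_B - 2(q_T + q_G) = 0.
Adding the 3 conditions: 377 − 4Q − 4Q = 0, i.e. Q = 377/8.
Back-substituting: q_T = (116 − 377/4)/2 = 87/8, q_G = (149 − 377/4)/2 = 219/8, q_B = (112 − 377/4)/2 = 71/8.
Total output Q = 377/8, so price P = 155 - 2·(377/8) = 243/4.

60.75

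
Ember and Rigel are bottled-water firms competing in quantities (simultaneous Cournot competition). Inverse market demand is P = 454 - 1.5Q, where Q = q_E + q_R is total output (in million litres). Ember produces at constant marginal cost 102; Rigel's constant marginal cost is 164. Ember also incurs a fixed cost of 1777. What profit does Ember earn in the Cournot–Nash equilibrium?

10919

Ember's profit: π_E = (454 - 1.5Q)q_E - (102q_E). Setting ∂π_E/∂q_E = 0: 352 - 3q_E - (3/2)(q_R) = 0.
Rigel's profit: π_R = (454 - 1.5Q)q_R - (164q_R). Setting ∂π_R/∂q_R = 0: 290 - 3q_R - (3/2)(q_E) = 0.
Rearranging gives the reaction functions q_E = (352 - (3/2)q_R)/3 and q_R = (290 - (3/2)q_E)/3.
Substituting one into the other gives q_E = 92 and q_R = 152/3.
Price P = 454 - (3/2)·(428/3) = 240.
Ember's profit: (240 - 102)·92 - 1777 = 10919.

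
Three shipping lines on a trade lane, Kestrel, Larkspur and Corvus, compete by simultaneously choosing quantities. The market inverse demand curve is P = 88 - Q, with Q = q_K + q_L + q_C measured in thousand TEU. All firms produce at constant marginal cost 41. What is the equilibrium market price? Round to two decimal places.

A representative firm's profit is π_i = q_i(88 - Q) - 41q_i.
First-order condition (treating rivals' output as given): 47 - 2q_i - Σ_{j≠i} q_j = 0.
With identical firms every q_j equals q_i, so Σ_{j≠i} q_j = 2q_i and 47 = 4q_i, giving q_i = 47/4.
Total output Q = 141/4, so price P = 88 - 141/4 = 211/4.

52.75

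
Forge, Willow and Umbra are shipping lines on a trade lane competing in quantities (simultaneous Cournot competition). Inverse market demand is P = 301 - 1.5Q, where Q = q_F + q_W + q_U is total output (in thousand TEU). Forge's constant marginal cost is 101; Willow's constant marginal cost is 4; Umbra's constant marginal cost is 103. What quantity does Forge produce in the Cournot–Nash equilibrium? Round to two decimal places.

Forge's profit: π_F = (301 - 1.5Q)q_F - (101q_F). Setting ∂π_F/∂q_F = 0: 200 - 3q_F - (3/2)(q_W + q_U) = 0.
Willow's first-order condition: 297 - 3q_W - (3/2)(q_F + q_U) = 0.
Umbra's first-order condition: 198 - 3q_U - (3/2)(q_F + q_W) = 0.
Summing all 3 equations gives 695 − 6Q = 0, hence Q = 695/6.
Back-substituting: q_F = (200 − 695/4)/(3/2) = 35/2, q_W = (297 − 695/4)/(3/2) = 493/6, q_U = (198 − 695/4)/(3/2) = 97/6.

17.50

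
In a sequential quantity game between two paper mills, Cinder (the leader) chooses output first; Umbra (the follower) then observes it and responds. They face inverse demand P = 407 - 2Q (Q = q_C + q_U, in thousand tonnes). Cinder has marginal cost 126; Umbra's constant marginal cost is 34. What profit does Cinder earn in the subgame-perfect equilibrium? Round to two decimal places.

2232.56

The follower Umbra best-responds to any q_C: π_U = (407 - 2Q)q_U - 34q_U.
∂π_U/∂q_U = 373 - 2q_C - 4q_U = 0 gives the reaction function q_U = (373 - 2q_C)/4.
The leader anticipates this reaction. Substituting into P = 407 - 2Q gives P = 441/2 - q_C, so π_C = (441/2 - q_C)q_C - 126q_C.
The leader's first-order condition 189/2 - 2q_C = 0 yields q_C = 189/4.
Then q_U = (373 - 2·(189/4))/4 = 557/8.
Price P = 407 - 2·(935/8) = 693/4.
Cinder's profit: (693/4 - 126)·(189/4) = 2232.5625.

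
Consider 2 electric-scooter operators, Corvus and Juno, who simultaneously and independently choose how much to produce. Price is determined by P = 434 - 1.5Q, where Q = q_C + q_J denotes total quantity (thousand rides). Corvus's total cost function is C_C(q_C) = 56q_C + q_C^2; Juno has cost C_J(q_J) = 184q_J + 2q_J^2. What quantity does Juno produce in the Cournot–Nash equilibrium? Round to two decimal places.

Corvus's profit: π_C = (434 - 1.5Q)q_C - (56q_C + q_C²). Setting ∂π_C/∂q_C = 0: 378 - 5q_C - (3/2)(q_J) = 0.
Juno's first-order condition: 250 - 7q_J - (3/2)(q_C) = 0.
Rearranging gives the reaction functions q_C = (378 - (3/2)q_J)/5 and q_J = (250 - (3/2)q_C)/7.
Solving the pair: q_C = 69.3435, q_J = 20.8550.

20.85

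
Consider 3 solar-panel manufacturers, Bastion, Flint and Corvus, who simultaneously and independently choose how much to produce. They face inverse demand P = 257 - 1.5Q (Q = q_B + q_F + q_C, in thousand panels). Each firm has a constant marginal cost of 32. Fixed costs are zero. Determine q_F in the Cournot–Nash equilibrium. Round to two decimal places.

37.50

Each firm earns π_i = (257 - 1.5Q)q_i - 32q_i.
First-order condition (treating rivals' output as given): 225 - 3q_i - (3/2)·Σ_{j≠i} q_j = 0.
By symmetry each firm produces the same amount; substituting Σ_{j≠i} q_j = 2q_i yields q_i = 225/6 = 75/2.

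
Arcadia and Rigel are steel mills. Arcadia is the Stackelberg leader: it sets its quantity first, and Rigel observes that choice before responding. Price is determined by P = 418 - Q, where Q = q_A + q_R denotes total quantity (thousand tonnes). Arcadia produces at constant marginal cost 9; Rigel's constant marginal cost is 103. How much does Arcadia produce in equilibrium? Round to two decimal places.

The follower Rigel best-responds to any q_A: π_R = (418 - Q)q_R - 103q_R.
∂π_R/∂q_R = 315 - q_A - 2q_R = 0 gives the reaction function q_R = (315 - q_A)/2.
Arcadia substitutes q_R(q_A) into its own profit: π_A = q_A(418 - q_A - (315 - q_A)/2) - 9q_A = (521/2 - (1/2)q_A)q_A - 9q_A.
Leader FOC: 503/2 - q_A = 0, so q_A = 503/2.
Then q_R = (315 - 503/2)/2 = 127/4.

251.50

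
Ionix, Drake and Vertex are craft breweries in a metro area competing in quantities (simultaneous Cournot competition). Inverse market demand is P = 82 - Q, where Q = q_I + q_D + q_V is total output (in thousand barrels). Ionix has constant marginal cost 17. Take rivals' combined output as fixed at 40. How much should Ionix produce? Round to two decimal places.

12.50

With rivals' combined output fixed at 40, Ionix's profit is π_I = (82 - 40 - q_I)q_I - (17q_I) = (42 - q_I)q_I - (17q_I).
∂π_I/∂q_I = 25 - 2q_I = 0, so q_I = 25/2.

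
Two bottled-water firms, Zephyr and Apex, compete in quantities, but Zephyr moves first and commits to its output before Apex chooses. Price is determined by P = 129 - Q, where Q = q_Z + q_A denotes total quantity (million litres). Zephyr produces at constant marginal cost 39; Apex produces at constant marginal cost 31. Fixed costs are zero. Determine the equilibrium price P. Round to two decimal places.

59.50

The follower Apex best-responds to any q_Z: π_A = (129 - Q)q_A - 31q_A.
Setting the follower's marginal profit to zero, 98 - q_Z - 2q_A = 0, i.e. q_A = (98 - q_Z)/2.
The leader anticipates this reaction. Substituting into P = 129 - Q gives P = 80 - (1/2)q_Z, so π_Z = (80 - (1/2)q_Z)q_Z - 39q_Z.
The leader's first-order condition 41 - q_Z = 0 yields q_Z = 41.
Then q_A = (98 - 41)/2 = 57/2.
Total output Q = 139/2, so price P = 129 - 139/2 = 119/2.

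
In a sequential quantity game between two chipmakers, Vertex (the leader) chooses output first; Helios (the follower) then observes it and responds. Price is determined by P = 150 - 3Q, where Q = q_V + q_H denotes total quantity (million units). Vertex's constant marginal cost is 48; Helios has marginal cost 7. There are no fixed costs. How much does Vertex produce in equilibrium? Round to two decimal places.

10.17

Solve by backward induction. Given q_V, the follower Helios maximises π_H = (150 - 3q_V - 3q_H)q_H - 7q_H.
Follower FOC: 143 - 3q_V - 6q_H = 0, so q_H(q_V) = (143 - 3q_V)/6.
The leader anticipates this reaction. Substituting into P = 150 - 3Q gives P = 157/2 - (3/2)q_V, so π_V = (157/2 - (3/2)q_V)q_V - 48q_V.
Maximising: ∂π_V/∂q_V = 61/2 - 3q_V = 0, giving q_V = 61/6.
Then q_H = (143 - 3·(61/6))/6 = 75/4.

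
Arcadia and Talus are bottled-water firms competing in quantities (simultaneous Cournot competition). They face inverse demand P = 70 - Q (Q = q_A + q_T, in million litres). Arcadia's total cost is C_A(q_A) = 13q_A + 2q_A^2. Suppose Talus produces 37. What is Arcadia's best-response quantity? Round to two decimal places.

3.33

With the rival's output fixed at 37, Arcadia's profit is π_A = (70 - 37 - q_A)q_A - (13q_A + 2q_A²) = (33 - q_A)q_A - (13q_A + 2q_A²).
∂π_A/∂q_A = 20 - 6q_A = 0, so q_A = 10/3.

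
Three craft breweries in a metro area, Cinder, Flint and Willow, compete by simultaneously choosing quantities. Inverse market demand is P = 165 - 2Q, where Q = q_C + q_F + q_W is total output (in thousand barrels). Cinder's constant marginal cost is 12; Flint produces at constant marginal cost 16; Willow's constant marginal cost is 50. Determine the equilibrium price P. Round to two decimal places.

Cinder's profit: π_C = (165 - 2Q)q_C - (12q_C). Setting ∂π_C/∂q_C = 0: 153 - 4q_C - 2(q_F + q_W) = 0.
Flint's first-order condition: 149 - 4q_F - 2(q_C + q_W) = 0.
Willow's profit: π_W = (165 - 2Q)q_W - (50q_W). Setting ∂π_W/∂q_W = 0: 115 - 4q_W - 2(q_C + q_F) = 0.
Adding the 3 first-order conditions: 417 − 8Q = 0, so Q = 417/8.
Back-substituting: q_C = (153 − 417/4)/2 = 195/8, q_F = (149 − 417/4)/2 = 179/8, q_W = (115 − 417/4)/2 = 43/8.
Total output Q = 417/8, so price P = 165 - 2·(417/8) = 243/4.

60.75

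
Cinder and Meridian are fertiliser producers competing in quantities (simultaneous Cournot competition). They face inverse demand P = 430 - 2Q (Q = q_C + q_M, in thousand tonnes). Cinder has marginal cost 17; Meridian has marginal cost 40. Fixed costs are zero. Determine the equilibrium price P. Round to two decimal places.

162.33

Cinder's profit: π_C = (430 - 2Q)q_C - (17q_C). Setting ∂π_C/∂q_C = 0: 413 - 4q_C - 2(q_M) = 0.
Meridian's first-order condition: 390 - 4q_M - 2(q_C) = 0.
So q_C = (413 - 2q_M)/4 and q_M = (390 - 2q_C)/4.
Substituting one into the other gives q_C = 218/3 and q_M = 367/6.
Total output Q = 803/6, so price P = 430 - 2·(803/6) = 487/3.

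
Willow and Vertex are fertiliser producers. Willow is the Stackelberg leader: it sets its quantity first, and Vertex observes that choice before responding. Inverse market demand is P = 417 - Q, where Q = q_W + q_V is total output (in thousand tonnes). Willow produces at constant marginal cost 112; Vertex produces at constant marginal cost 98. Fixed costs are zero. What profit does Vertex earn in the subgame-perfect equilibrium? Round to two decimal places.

7525.56

Solve by backward induction. Given q_W, the follower Vertex maximises π_V = (417 - q_W - q_V)q_V - 98q_V.
Setting the follower's marginal profit to zero, 319 - q_W - 2q_V = 0, i.e. q_V = (319 - q_W)/2.
Willow substitutes q_V(q_W) into its own profit: π_W = q_W(417 - q_W - (319 - q_W)/2) - 112q_W = (515/2 - (1/2)q_W)q_W - 112q_W.
Leader FOC: 291/2 - q_W = 0, so q_W = 291/2.
Then q_V = (319 - 291/2)/2 = 347/4.
Price P = 417 - 929/4 = 739/4.
Vertex's profit: (739/4 - 98)·(347/4) = 7525.5625.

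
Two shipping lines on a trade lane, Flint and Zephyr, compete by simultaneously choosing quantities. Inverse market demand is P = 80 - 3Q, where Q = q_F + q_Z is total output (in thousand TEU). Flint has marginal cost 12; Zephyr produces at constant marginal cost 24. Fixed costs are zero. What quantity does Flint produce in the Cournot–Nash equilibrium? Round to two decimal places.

8.89

Flint's profit: π_F = (80 - 3Q)q_F - (12q_F). Setting ∂π_F/∂q_F = 0: 68 - 6q_F - 3(q_Z) = 0.
Zephyr's first-order condition: 56 - 6q_Z - 3(q_F) = 0.
Best responses: q_F = (68 - 3q_Z)/6, q_Z = (56 - 3q_F)/6.
Solving the pair: q_F = 80/9, q_Z = 44/9.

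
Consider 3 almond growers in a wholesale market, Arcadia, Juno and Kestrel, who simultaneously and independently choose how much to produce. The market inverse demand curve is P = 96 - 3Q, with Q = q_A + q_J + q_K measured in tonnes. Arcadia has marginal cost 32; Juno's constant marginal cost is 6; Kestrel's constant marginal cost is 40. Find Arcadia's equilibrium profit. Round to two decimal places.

Arcadia's profit: π_A = (96 - 3Q)q_A - (32q_A). Setting ∂π_A/∂q_A = 0: 64 - 6q_A - 3(q_J + q_K) = 0.
Juno's first-order condition: 90 - 6q_J - 3(q_A + q_K) = 0.
Kestrel's first-order condition: 56 - 6q_K - 3(q_A + q_J) = 0.
Adding the 3 conditions: 210 − 6Q − 6Q = 0, i.e. Q = 35/2.
Back-substituting: q_A = (64 − 105/2)/3 = 23/6, q_J = (90 − 105/2)/3 = 25/2, q_K = (56 − 105/2)/3 = 7/6.
Price P = 96 - 3·(35/2) = 87/2.
Arcadia's profit: (87/2 - 32)·(23/6) = 529/12.

44.08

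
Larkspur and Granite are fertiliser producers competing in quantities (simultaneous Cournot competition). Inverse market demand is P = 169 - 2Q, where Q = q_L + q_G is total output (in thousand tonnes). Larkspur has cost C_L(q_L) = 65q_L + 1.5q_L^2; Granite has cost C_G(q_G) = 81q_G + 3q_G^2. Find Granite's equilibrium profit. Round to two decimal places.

Larkspur's profit: π_L = (169 - 2Q)q_L - (65q_L + (3/2)q_L²). Setting ∂π_L/∂q_L = 0: 104 - 7q_L - 2(q_G) = 0.
Granite's profit: π_G = (169 - 2Q)q_G - (81q_G + 3q_G²). Setting ∂π_G/∂q_G = 0: 88 - 10q_G - 2(q_L) = 0.
So q_L = (104 - 2q_G)/7 and q_G = (88 - 2q_L)/10.
Substituting one into the other gives q_L = 144/11 and q_G = 68/11.
Price P = 169 - 2·(212/11) = 1435/11.
Granite's profit: (1435/11)·(68/11) - 81·(68/11) - 3(68/11)² = 191.0744.

191.07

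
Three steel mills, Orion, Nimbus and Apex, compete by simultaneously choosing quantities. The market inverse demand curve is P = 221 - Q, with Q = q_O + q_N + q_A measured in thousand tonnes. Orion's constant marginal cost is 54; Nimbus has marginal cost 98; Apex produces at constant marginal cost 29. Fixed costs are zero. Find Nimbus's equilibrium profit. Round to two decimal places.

Orion's profit: π_O = (221 - Q)q_O - (54q_O). Setting ∂π_O/∂q_O = 0: 167 - 2q_O - (q_N + q_A) = 0.
Nimbus's first-order condition: 123 - 2q_N - (q_O + q_A) = 0.
Apex's profit: π_A = (221 - Q)q_A - (29q_A). Setting ∂π_A/∂q_A = 0: 192 - 2q_A - (q_O + q_N) = 0.
Summing all 3 equations gives 482 − 4Q = 0, hence Q = 241/2.
Back-substituting: q_O = (167 − 241/2) = 93/2, q_N = (123 − 241/2) = 5/2, q_A = (192 − 241/2) = 143/2.
Price P = 221 - 241/2 = 201/2.
Nimbus's profit: (201/2 - 98)·(5/2) = 25/4.

6.25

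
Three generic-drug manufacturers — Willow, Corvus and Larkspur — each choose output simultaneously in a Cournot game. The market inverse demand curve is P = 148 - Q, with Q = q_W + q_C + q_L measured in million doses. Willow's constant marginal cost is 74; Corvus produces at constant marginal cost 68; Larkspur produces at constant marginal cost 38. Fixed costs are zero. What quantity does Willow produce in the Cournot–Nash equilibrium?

Willow's profit: π_W = (148 - Q)q_W - (74q_W). Setting ∂π_W/∂q_W = 0: 74 - 2q_W - (q_C + q_L) = 0.
Corvus's profit: π_C = (148 - Q)q_C - (68q_C). Setting ∂π_C/∂q_C = 0: 80 - 2q_C - (q_W + q_L) = 0.
Larkspur's first-order condition: 110 - 2q_L - (q_W + q_C) = 0.
Adding the 3 first-order conditions: 264 − 4Q = 0, so Q = 66.
Back-substituting: q_W = (74 − 66) = 8, q_C = (80 − 66) = 14, q_L = (110 − 66) = 44.

8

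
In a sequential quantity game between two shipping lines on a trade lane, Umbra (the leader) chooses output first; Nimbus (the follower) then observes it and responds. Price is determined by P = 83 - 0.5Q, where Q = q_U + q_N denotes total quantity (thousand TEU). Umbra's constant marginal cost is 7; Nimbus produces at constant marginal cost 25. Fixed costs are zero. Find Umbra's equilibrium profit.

2209

The follower Nimbus best-responds to any q_U: π_N = (83 - 0.5Q)q_N - 25q_N.
Setting the follower's marginal profit to zero, 58 - (1/2)q_U - q_N = 0, i.e. q_N = (58 - (1/2)q_U).
Umbra substitutes q_N(q_U) into its own profit: π_U = q_U(83 - (1/2)q_U - (58 - (1/2)q_U)/2) - 7q_U = (54 - (1/4)q_U)q_U - 7q_U.
Maximising: ∂π_U/∂q_U = 47 - (1/2)q_U = 0, giving q_U = 94.
Then q_N = (58 - (1/2)·94) = 11.
Price P = 83 - (1/2)·105 = 61/2.
Umbra's profit: (61/2 - 7)·94 = 2209.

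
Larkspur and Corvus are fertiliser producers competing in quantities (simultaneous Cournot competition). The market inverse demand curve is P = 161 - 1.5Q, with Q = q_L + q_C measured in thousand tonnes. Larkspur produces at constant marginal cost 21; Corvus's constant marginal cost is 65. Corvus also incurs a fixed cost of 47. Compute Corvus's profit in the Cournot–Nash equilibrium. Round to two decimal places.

Larkspur's profit: π_L = (161 - 1.5Q)q_L - (21q_L). Setting ∂π_L/∂q_L = 0: 140 - 3q_L - (3/2)(q_C) = 0.
Corvus's profit: π_C = (161 - 1.5Q)q_C - (65q_C). Setting ∂π_C/∂q_C = 0: 96 - 3q_C - (3/2)(q_L) = 0.
Best responses: q_L = (140 - (3/2)q_C)/3, q_C = (96 - (3/2)q_L)/3.
Substituting one into the other gives q_L = 368/9 and q_C = 104/9.
Price P = 161 - (3/2)·(472/9) = 247/3.
Corvus's profit: (247/3 - 65)·(104/9) - 47 = 153.2963.

153.30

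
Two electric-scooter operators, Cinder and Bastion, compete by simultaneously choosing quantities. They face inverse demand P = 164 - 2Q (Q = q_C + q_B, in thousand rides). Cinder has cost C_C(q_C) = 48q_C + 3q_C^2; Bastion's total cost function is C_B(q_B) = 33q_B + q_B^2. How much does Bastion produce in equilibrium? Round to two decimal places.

Cinder's profit: π_C = (164 - 2Q)q_C - (48q_C + 3q_C²). Setting ∂π_C/∂q_C = 0: 116 - 10q_C - 2(q_B) = 0.
Bastion's first-order condition: 131 - 6q_B - 2(q_C) = 0.
So q_C = (116 - 2q_B)/10 and q_B = (131 - 2q_C)/6.
Solving the pair: q_C = 31/4, q_B = 77/4.

19.25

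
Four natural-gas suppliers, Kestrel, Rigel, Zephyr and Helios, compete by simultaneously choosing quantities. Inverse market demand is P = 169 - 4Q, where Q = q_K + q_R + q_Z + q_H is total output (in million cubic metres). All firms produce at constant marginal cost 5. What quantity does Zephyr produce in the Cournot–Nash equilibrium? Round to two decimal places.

8.20

A representative firm's profit is π_i = q_i(169 - 4Q) - 5q_i.
First-order condition (treating rivals' output as given): 164 - 8q_i - 4·Σ_{j≠i} q_j = 0.
With identical firms every q_j equals q_i, so Σ_{j≠i} q_j = 3q_i and 164 = 20q_i, giving q_i = 41/5.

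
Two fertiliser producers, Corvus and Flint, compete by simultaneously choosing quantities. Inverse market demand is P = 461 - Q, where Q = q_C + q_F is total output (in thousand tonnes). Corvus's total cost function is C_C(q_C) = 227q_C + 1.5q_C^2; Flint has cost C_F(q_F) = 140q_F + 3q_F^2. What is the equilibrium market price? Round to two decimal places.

Corvus's profit: π_C = (461 - Q)q_C - (227q_C + (3/2)q_C²). Setting ∂π_C/∂q_C = 0: 234 - 5q_C - (q_F) = 0.
Flint's first-order condition: 321 - 8q_F - (q_C) = 0.
So q_C = (234 - q_F)/5 and q_F = (321 - q_C)/8.
Substituting one into the other gives q_C = 517/13 and q_F = 457/13.
Total output Q = 974/13, so price P = 461 - 974/13 = 386.0769.

386.08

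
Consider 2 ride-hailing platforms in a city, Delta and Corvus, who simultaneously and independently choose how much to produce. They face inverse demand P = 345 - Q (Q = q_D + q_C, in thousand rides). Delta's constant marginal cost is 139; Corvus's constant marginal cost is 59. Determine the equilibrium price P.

181

Delta's profit: π_D = (345 - Q)q_D - (139q_D). Setting ∂π_D/∂q_D = 0: 206 - 2q_D - (q_C) = 0.
Corvus's first-order condition: 286 - 2q_C - (q_D) = 0.
Rearranging gives the reaction functions q_D = (206 - q_C)/2 and q_C = (286 - q_D)/2.
Solving the pair: q_D = 42, q_C = 122.
Total output Q = 164, so price P = 345 - 164 = 181.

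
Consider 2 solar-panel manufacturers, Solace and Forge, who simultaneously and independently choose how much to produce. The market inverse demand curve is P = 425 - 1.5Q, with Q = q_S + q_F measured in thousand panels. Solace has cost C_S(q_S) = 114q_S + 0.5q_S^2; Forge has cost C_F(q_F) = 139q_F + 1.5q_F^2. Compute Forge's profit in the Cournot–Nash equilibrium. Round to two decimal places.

Solace's profit: π_S = (425 - 1.5Q)q_S - (114q_S + (1/2)q_S²). Setting ∂π_S/∂q_S = 0: 311 - 4q_S - (3/2)(q_F) = 0.
Forge's profit: π_F = (425 - 1.5Q)q_F - (139q_F + (3/2)q_F²). Setting ∂π_F/∂q_F = 0: 286 - 6q_F - (3/2)(q_S) = 0.
So q_S = (311 - (3/2)q_F)/4 and q_F = (286 - (3/2)q_S)/6.
Solving the pair: q_S = 1916/29, q_F = 31.1494.
Price P = 425 - (3/2)·97.2184 = 279.1724.
Forge's profit: 279.1724·31.1494 - 139·31.1494 - (3/2)·31.1494² = 2910.8601.

2910.86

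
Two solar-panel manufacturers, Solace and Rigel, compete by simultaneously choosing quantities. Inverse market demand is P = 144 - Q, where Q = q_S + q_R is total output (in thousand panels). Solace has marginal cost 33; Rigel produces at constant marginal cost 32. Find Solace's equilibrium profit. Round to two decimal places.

1344.44

Solace's profit: π_S = (144 - Q)q_S - (33q_S). Setting ∂π_S/∂q_S = 0: 111 - 2q_S - (q_R) = 0.
Rigel's first-order condition: 112 - 2q_R - (q_S) = 0.
Rearranging gives the reaction functions q_S = (111 - q_R)/2 and q_R = (112 - q_S)/2.
Substituting one into the other gives q_S = 110/3 and q_R = 113/3.
Price P = 144 - 223/3 = 209/3.
Solace's profit: (209/3 - 33)·(110/3) = 1344.4444.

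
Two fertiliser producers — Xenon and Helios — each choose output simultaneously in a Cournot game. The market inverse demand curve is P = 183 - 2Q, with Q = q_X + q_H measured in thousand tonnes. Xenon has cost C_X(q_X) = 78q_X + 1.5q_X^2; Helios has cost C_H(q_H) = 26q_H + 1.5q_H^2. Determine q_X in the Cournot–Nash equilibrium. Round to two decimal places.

Xenon's profit: π_X = (183 - 2Q)q_X - (78q_X + (3/2)q_X²). Setting ∂π_X/∂q_X = 0: 105 - 7q_X - 2(q_H) = 0.
Helios's profit: π_H = (183 - 2Q)q_H - (26q_H + (3/2)q_H²). Setting ∂π_H/∂q_H = 0: 157 - 7q_H - 2(q_X) = 0.
Rearranging gives the reaction functions q_X = (105 - 2q_H)/7 and q_H = (157 - 2q_X)/7.
Substituting one into the other gives q_X = 421/45 and q_H = 889/45.

9.36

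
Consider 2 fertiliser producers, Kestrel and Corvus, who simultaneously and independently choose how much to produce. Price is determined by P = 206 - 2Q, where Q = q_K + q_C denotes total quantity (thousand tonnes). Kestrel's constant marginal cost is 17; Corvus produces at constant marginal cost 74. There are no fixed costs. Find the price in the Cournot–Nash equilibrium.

99

Kestrel's profit: π_K = (206 - 2Q)q_K - (17q_K). Setting ∂π_K/∂q_K = 0: 189 - 4q_K - 2(q_C) = 0.
Corvus's profit: π_C = (206 - 2Q)q_C - (74q_C). Setting ∂π_C/∂q_C = 0: 132 - 4q_C - 2(q_K) = 0.
Best responses: q_K = (189 - 2q_C)/4, q_C = (132 - 2q_K)/4.
Solving the pair: q_K = 41, q_C = 25/2.
Total output Q = 107/2, so price P = 206 - 2·(107/2) = 99.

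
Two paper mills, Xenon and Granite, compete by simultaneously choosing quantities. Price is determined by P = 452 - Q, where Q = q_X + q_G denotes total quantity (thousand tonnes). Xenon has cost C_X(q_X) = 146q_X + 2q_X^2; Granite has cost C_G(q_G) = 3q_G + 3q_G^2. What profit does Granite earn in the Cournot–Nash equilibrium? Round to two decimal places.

Xenon's profit: π_X = (452 - Q)q_X - (146q_X + 2q_X²). Setting ∂π_X/∂q_X = 0: 306 - 6q_X - (q_G) = 0.
Granite's first-order condition: 449 - 8q_G - (q_X) = 0.
Rearranging gives the reaction functions q_X = (306 - q_G)/6 and q_G = (449 - q_X)/8.
Substituting one into the other gives q_X = 1999/47 and q_G = 50.8085.
Price P = 452 - 93.3404 = 358.6596.
Granite's profit: 358.6596·50.8085 - 3·50.8085 - 3·50.8085² = 10326.0190.

10326.02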